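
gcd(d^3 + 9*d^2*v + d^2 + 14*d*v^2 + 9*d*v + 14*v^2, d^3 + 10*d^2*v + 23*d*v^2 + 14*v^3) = d^2 + 9*d*v + 14*v^2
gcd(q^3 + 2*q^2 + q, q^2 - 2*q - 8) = 1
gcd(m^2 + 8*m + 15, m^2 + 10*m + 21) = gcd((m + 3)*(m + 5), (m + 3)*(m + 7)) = m + 3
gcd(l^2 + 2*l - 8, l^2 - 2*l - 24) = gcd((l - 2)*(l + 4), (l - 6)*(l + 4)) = l + 4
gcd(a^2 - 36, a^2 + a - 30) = a + 6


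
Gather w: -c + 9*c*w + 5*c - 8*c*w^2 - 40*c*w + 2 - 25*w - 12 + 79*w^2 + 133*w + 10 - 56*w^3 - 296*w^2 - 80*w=4*c - 56*w^3 + w^2*(-8*c - 217) + w*(28 - 31*c)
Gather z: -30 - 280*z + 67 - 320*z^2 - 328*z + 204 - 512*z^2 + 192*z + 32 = -832*z^2 - 416*z + 273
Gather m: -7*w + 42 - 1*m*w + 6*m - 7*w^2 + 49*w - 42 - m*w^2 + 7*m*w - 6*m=m*(-w^2 + 6*w) - 7*w^2 + 42*w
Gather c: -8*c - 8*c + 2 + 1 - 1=2 - 16*c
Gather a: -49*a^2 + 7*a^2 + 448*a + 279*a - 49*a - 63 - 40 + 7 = -42*a^2 + 678*a - 96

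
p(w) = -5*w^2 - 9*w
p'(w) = -10*w - 9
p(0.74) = -9.40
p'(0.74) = -16.40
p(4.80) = -158.40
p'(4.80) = -57.00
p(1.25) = -19.06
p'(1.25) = -21.50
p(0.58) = -6.90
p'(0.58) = -14.80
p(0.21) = -2.11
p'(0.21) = -11.10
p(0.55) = -6.46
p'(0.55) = -14.50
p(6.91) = -300.93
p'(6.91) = -78.10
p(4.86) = -161.84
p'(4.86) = -57.60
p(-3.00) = -18.00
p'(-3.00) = 21.00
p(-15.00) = -990.00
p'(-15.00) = 141.00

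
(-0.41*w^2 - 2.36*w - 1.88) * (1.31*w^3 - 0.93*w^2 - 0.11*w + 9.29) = -0.5371*w^5 - 2.7103*w^4 - 0.2229*w^3 - 1.8009*w^2 - 21.7176*w - 17.4652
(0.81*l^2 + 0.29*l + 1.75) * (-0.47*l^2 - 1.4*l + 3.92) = -0.3807*l^4 - 1.2703*l^3 + 1.9467*l^2 - 1.3132*l + 6.86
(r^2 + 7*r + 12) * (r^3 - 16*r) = r^5 + 7*r^4 - 4*r^3 - 112*r^2 - 192*r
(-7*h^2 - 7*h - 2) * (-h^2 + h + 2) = 7*h^4 - 19*h^2 - 16*h - 4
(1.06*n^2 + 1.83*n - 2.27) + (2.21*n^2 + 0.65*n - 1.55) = 3.27*n^2 + 2.48*n - 3.82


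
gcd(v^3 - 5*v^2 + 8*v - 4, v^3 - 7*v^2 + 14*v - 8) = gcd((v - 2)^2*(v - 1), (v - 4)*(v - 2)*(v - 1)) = v^2 - 3*v + 2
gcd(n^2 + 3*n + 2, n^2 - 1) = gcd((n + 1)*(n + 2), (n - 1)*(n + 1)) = n + 1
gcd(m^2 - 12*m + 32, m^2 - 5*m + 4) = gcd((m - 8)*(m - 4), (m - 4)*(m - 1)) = m - 4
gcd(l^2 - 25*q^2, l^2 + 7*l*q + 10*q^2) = l + 5*q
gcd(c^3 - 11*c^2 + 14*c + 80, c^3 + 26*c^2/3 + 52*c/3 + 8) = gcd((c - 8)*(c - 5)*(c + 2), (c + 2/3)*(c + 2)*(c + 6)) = c + 2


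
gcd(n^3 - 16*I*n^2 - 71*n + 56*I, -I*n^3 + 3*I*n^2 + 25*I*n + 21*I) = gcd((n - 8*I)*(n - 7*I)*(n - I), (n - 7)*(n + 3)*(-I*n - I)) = 1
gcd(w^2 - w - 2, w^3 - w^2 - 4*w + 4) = w - 2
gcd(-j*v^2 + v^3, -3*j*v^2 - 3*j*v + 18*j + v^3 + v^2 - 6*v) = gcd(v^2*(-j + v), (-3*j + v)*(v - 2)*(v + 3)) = 1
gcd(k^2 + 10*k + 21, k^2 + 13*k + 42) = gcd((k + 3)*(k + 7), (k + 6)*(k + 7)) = k + 7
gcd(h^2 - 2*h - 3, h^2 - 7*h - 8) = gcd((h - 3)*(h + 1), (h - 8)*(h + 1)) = h + 1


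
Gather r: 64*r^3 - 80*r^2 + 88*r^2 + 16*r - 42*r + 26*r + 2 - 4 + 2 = 64*r^3 + 8*r^2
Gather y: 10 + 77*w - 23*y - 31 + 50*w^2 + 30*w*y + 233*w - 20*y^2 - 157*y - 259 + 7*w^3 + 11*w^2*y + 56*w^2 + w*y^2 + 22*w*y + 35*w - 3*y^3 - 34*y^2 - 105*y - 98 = 7*w^3 + 106*w^2 + 345*w - 3*y^3 + y^2*(w - 54) + y*(11*w^2 + 52*w - 285) - 378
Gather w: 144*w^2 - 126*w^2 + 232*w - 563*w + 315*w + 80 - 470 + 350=18*w^2 - 16*w - 40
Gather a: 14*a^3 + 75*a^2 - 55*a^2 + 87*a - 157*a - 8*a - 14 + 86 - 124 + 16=14*a^3 + 20*a^2 - 78*a - 36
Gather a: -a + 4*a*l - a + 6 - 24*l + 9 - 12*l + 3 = a*(4*l - 2) - 36*l + 18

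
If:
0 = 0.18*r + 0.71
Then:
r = -3.94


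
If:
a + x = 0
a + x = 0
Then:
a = -x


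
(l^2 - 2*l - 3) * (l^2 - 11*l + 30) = l^4 - 13*l^3 + 49*l^2 - 27*l - 90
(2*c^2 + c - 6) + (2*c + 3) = 2*c^2 + 3*c - 3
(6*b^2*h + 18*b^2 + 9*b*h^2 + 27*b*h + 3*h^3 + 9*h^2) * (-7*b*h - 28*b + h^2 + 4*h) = -42*b^3*h^2 - 294*b^3*h - 504*b^3 - 57*b^2*h^3 - 399*b^2*h^2 - 684*b^2*h - 12*b*h^4 - 84*b*h^3 - 144*b*h^2 + 3*h^5 + 21*h^4 + 36*h^3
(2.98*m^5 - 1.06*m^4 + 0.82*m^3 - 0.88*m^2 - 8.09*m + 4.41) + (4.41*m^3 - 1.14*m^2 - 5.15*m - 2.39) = 2.98*m^5 - 1.06*m^4 + 5.23*m^3 - 2.02*m^2 - 13.24*m + 2.02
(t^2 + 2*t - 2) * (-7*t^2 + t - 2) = -7*t^4 - 13*t^3 + 14*t^2 - 6*t + 4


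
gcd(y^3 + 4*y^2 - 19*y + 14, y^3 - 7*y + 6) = y^2 - 3*y + 2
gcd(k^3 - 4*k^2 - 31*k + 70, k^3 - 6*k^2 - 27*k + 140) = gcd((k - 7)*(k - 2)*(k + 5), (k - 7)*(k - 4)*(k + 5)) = k^2 - 2*k - 35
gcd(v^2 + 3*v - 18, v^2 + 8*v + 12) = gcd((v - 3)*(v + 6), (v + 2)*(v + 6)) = v + 6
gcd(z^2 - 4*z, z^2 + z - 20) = z - 4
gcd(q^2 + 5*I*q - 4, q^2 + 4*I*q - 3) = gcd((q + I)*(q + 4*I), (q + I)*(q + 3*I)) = q + I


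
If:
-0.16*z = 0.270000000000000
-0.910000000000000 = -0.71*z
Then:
No Solution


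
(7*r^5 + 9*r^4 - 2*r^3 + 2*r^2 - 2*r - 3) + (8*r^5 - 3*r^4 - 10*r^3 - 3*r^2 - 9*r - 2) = 15*r^5 + 6*r^4 - 12*r^3 - r^2 - 11*r - 5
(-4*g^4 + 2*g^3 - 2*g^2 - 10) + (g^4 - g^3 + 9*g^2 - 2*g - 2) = -3*g^4 + g^3 + 7*g^2 - 2*g - 12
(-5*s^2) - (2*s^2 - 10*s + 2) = -7*s^2 + 10*s - 2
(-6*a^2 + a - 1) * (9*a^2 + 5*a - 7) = -54*a^4 - 21*a^3 + 38*a^2 - 12*a + 7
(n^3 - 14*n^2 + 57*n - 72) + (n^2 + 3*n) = n^3 - 13*n^2 + 60*n - 72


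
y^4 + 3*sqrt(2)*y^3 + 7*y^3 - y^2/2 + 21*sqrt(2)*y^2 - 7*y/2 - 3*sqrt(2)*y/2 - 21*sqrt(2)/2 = (y + 7)*(y - sqrt(2)/2)*(y + sqrt(2)/2)*(y + 3*sqrt(2))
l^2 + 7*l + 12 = (l + 3)*(l + 4)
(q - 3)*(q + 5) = q^2 + 2*q - 15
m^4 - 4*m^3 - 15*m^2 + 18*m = m*(m - 6)*(m - 1)*(m + 3)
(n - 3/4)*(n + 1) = n^2 + n/4 - 3/4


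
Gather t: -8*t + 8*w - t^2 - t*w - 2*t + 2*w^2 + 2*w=-t^2 + t*(-w - 10) + 2*w^2 + 10*w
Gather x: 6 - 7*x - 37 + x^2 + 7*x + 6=x^2 - 25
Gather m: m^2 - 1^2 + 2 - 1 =m^2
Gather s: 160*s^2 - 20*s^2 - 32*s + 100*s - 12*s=140*s^2 + 56*s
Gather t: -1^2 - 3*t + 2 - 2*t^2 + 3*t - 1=-2*t^2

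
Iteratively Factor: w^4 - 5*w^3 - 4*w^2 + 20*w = (w + 2)*(w^3 - 7*w^2 + 10*w) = (w - 2)*(w + 2)*(w^2 - 5*w) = w*(w - 2)*(w + 2)*(w - 5)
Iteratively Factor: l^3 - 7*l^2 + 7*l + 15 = (l + 1)*(l^2 - 8*l + 15) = (l - 3)*(l + 1)*(l - 5)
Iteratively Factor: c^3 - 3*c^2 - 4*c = (c - 4)*(c^2 + c) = c*(c - 4)*(c + 1)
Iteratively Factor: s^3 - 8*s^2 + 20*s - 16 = (s - 2)*(s^2 - 6*s + 8) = (s - 4)*(s - 2)*(s - 2)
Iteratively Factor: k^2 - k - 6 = (k - 3)*(k + 2)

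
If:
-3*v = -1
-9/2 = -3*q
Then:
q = 3/2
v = 1/3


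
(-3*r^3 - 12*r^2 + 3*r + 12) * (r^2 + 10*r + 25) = -3*r^5 - 42*r^4 - 192*r^3 - 258*r^2 + 195*r + 300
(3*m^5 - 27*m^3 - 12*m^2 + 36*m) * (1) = 3*m^5 - 27*m^3 - 12*m^2 + 36*m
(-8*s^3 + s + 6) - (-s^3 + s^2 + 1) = -7*s^3 - s^2 + s + 5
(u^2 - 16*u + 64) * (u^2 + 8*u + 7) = u^4 - 8*u^3 - 57*u^2 + 400*u + 448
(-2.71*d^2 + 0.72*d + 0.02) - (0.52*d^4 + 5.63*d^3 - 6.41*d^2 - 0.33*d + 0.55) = -0.52*d^4 - 5.63*d^3 + 3.7*d^2 + 1.05*d - 0.53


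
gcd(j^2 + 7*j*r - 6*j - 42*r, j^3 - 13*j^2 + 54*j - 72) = j - 6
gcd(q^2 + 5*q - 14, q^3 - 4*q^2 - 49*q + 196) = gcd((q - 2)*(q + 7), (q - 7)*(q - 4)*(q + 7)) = q + 7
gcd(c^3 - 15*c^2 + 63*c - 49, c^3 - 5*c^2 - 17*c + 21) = c^2 - 8*c + 7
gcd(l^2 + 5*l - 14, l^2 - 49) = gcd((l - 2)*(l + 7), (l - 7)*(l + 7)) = l + 7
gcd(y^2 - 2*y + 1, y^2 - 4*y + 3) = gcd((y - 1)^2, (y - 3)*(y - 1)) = y - 1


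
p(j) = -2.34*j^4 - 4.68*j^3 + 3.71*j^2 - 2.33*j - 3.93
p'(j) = -9.36*j^3 - 14.04*j^2 + 7.42*j - 2.33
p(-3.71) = -148.55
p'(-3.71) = 254.86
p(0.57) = -5.17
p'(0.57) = -4.40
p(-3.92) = -208.42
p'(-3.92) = 316.65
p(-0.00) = -3.93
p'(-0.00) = -2.33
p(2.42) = -134.42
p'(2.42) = -199.25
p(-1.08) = 5.63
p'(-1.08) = -14.93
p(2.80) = -227.93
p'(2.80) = -297.10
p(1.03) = -10.14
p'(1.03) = -19.81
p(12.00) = -56106.93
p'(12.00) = -18109.13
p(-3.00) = -26.73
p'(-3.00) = 101.77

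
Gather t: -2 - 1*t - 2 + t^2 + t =t^2 - 4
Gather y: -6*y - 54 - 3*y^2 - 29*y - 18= -3*y^2 - 35*y - 72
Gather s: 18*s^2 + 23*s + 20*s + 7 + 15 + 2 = 18*s^2 + 43*s + 24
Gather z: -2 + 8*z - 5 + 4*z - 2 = 12*z - 9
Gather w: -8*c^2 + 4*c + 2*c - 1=-8*c^2 + 6*c - 1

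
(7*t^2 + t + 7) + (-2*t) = 7*t^2 - t + 7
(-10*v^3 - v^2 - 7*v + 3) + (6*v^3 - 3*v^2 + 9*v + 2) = -4*v^3 - 4*v^2 + 2*v + 5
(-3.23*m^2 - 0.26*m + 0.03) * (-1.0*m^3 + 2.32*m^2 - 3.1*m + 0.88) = 3.23*m^5 - 7.2336*m^4 + 9.3798*m^3 - 1.9668*m^2 - 0.3218*m + 0.0264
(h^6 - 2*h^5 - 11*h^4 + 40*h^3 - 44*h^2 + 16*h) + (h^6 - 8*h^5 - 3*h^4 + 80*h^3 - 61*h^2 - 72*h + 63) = 2*h^6 - 10*h^5 - 14*h^4 + 120*h^3 - 105*h^2 - 56*h + 63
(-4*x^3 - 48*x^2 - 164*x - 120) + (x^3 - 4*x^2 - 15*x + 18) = -3*x^3 - 52*x^2 - 179*x - 102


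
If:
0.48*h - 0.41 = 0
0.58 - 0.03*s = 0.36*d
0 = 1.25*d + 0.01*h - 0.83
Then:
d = 0.66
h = 0.85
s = 11.45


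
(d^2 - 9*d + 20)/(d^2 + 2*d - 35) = (d - 4)/(d + 7)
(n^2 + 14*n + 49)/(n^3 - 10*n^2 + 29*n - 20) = (n^2 + 14*n + 49)/(n^3 - 10*n^2 + 29*n - 20)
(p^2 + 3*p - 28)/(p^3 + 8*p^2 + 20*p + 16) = (p^2 + 3*p - 28)/(p^3 + 8*p^2 + 20*p + 16)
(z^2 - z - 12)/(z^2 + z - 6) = (z - 4)/(z - 2)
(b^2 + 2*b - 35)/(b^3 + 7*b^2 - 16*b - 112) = (b - 5)/(b^2 - 16)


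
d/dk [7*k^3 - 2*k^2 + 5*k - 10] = 21*k^2 - 4*k + 5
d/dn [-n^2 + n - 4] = 1 - 2*n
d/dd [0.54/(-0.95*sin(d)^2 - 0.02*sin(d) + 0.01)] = (1.026*sin(d) + 0.0108)*cos(d)/(0.95*sin(d)^2 + 0.02*sin(d) - 0.01)^2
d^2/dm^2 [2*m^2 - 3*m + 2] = 4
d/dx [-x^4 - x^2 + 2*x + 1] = -4*x^3 - 2*x + 2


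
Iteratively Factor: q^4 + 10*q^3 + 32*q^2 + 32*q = (q + 4)*(q^3 + 6*q^2 + 8*q) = (q + 4)^2*(q^2 + 2*q) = q*(q + 4)^2*(q + 2)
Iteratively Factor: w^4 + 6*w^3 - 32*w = (w + 4)*(w^3 + 2*w^2 - 8*w) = (w - 2)*(w + 4)*(w^2 + 4*w) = w*(w - 2)*(w + 4)*(w + 4)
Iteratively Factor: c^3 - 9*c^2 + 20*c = (c - 4)*(c^2 - 5*c) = c*(c - 4)*(c - 5)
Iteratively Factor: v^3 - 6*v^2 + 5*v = (v - 1)*(v^2 - 5*v) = (v - 5)*(v - 1)*(v)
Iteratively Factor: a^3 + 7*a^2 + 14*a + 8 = (a + 1)*(a^2 + 6*a + 8) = (a + 1)*(a + 4)*(a + 2)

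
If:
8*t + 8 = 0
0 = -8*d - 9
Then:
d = -9/8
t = -1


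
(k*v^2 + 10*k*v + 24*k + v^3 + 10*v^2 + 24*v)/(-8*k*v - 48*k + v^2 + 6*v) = (k*v + 4*k + v^2 + 4*v)/(-8*k + v)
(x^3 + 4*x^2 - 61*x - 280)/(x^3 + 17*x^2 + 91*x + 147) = (x^2 - 3*x - 40)/(x^2 + 10*x + 21)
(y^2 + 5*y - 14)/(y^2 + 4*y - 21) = (y - 2)/(y - 3)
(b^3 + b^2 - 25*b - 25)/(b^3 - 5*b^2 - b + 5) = (b + 5)/(b - 1)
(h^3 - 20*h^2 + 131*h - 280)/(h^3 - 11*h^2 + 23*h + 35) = (h - 8)/(h + 1)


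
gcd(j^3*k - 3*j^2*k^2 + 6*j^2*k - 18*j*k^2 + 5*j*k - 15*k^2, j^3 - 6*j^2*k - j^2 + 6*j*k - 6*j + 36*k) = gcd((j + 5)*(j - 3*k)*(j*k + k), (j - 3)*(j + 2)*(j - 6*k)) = 1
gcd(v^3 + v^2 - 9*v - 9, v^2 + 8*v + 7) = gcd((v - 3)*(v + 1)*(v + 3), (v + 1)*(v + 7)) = v + 1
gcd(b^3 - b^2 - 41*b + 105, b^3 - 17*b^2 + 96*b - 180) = b - 5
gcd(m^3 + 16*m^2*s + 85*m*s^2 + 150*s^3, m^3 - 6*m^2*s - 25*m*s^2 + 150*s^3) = m + 5*s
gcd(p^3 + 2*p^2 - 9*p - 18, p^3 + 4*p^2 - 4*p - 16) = p + 2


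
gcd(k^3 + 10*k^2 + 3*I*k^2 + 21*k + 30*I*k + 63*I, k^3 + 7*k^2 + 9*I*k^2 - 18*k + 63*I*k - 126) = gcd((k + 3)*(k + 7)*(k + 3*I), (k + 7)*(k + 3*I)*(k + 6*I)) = k^2 + k*(7 + 3*I) + 21*I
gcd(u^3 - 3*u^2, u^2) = u^2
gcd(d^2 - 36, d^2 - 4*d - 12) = d - 6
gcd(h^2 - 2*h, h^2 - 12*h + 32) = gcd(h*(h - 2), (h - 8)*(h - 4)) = 1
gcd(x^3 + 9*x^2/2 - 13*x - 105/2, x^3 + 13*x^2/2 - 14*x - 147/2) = x^2 - x/2 - 21/2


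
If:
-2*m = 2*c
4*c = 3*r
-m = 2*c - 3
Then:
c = 3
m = -3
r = 4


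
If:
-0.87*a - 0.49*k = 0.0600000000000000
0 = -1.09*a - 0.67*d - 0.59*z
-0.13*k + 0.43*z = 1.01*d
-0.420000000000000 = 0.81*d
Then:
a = 1.41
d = -0.52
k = -2.62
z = -2.01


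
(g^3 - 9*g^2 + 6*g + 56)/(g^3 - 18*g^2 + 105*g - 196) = (g + 2)/(g - 7)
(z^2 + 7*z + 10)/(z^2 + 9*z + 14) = (z + 5)/(z + 7)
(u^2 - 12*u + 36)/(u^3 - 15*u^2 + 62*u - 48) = (u - 6)/(u^2 - 9*u + 8)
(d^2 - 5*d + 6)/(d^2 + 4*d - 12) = (d - 3)/(d + 6)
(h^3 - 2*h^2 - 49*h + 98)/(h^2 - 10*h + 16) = (h^2 - 49)/(h - 8)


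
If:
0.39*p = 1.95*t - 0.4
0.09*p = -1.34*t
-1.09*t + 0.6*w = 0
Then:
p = -0.77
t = 0.05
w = 0.09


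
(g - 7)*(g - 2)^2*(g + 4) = g^4 - 7*g^3 - 12*g^2 + 100*g - 112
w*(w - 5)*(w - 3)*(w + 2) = w^4 - 6*w^3 - w^2 + 30*w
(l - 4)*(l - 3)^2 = l^3 - 10*l^2 + 33*l - 36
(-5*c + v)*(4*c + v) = -20*c^2 - c*v + v^2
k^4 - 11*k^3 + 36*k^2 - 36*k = k*(k - 6)*(k - 3)*(k - 2)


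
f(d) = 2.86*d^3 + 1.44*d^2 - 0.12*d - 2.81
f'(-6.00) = 291.48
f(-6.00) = -568.01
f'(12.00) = 1269.96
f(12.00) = 5145.19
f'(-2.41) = 42.77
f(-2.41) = -34.19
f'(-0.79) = 2.96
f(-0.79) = -3.23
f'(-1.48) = 14.41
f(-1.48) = -8.75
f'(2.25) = 49.80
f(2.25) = 36.79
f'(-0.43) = 0.23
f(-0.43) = -2.72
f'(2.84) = 77.26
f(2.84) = 73.98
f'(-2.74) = 56.40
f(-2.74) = -50.50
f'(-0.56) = 0.96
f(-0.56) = -2.79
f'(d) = 8.58*d^2 + 2.88*d - 0.12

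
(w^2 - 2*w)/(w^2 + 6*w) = (w - 2)/(w + 6)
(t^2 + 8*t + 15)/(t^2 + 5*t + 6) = (t + 5)/(t + 2)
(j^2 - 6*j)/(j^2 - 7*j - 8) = j*(6 - j)/(-j^2 + 7*j + 8)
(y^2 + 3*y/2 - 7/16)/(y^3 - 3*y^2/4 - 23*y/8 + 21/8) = (4*y - 1)/(2*(2*y^2 - 5*y + 3))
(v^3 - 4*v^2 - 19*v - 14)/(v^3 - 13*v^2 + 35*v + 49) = (v + 2)/(v - 7)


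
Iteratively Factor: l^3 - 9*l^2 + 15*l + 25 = (l + 1)*(l^2 - 10*l + 25) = (l - 5)*(l + 1)*(l - 5)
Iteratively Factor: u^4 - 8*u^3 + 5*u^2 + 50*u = (u - 5)*(u^3 - 3*u^2 - 10*u) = u*(u - 5)*(u^2 - 3*u - 10) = u*(u - 5)*(u + 2)*(u - 5)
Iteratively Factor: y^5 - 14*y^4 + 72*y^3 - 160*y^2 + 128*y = (y - 4)*(y^4 - 10*y^3 + 32*y^2 - 32*y) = (y - 4)*(y - 2)*(y^3 - 8*y^2 + 16*y) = y*(y - 4)*(y - 2)*(y^2 - 8*y + 16) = y*(y - 4)^2*(y - 2)*(y - 4)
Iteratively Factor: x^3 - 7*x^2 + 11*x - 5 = (x - 1)*(x^2 - 6*x + 5) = (x - 1)^2*(x - 5)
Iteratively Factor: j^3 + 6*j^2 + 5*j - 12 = (j - 1)*(j^2 + 7*j + 12) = (j - 1)*(j + 4)*(j + 3)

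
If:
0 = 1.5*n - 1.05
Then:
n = 0.70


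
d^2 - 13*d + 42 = (d - 7)*(d - 6)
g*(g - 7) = g^2 - 7*g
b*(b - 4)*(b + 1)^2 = b^4 - 2*b^3 - 7*b^2 - 4*b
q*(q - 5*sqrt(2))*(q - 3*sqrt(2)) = q^3 - 8*sqrt(2)*q^2 + 30*q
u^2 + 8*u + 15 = (u + 3)*(u + 5)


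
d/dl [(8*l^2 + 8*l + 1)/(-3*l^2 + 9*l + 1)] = (96*l^2 + 22*l - 1)/(9*l^4 - 54*l^3 + 75*l^2 + 18*l + 1)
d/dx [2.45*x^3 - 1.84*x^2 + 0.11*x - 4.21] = 7.35*x^2 - 3.68*x + 0.11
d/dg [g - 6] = 1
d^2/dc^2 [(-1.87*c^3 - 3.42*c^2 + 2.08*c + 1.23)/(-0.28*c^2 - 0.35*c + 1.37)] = (-8.88178419700125e-16*c^4 + 0.89635*c^3 + 1.91289*c^2 + 15.54825*c + 9.59827)/(0.021952*c^6 + 0.08232*c^5 - 0.219324*c^4 - 0.762685*c^3 + 1.073121*c^2 + 1.970745*c - 2.571353)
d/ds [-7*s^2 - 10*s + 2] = -14*s - 10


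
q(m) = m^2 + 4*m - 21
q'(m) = 2*m + 4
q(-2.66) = -24.56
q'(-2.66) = -1.32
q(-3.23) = -23.49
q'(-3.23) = -2.46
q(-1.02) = -24.04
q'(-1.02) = 1.96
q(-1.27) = -24.47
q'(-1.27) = 1.46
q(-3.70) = -22.11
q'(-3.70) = -3.40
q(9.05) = 97.10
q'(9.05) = 22.10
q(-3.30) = -23.31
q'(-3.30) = -2.60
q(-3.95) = -21.20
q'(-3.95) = -3.90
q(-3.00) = -24.00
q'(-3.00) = -2.00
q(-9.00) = 24.00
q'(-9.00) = -14.00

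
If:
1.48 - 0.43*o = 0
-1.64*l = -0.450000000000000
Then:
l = 0.27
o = 3.44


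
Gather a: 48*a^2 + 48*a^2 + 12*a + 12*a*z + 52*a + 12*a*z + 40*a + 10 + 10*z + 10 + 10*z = 96*a^2 + a*(24*z + 104) + 20*z + 20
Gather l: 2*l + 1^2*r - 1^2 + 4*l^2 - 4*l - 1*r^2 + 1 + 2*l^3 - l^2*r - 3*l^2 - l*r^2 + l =2*l^3 + l^2*(1 - r) + l*(-r^2 - 1) - r^2 + r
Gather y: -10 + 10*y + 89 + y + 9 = 11*y + 88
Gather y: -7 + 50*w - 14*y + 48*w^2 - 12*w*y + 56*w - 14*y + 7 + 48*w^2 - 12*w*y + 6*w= 96*w^2 + 112*w + y*(-24*w - 28)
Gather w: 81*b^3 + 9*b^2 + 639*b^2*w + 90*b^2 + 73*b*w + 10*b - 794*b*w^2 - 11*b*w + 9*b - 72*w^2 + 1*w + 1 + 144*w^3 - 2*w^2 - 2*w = 81*b^3 + 99*b^2 + 19*b + 144*w^3 + w^2*(-794*b - 74) + w*(639*b^2 + 62*b - 1) + 1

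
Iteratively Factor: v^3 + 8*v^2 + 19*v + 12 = (v + 1)*(v^2 + 7*v + 12) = (v + 1)*(v + 4)*(v + 3)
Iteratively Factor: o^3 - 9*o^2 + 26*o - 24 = (o - 2)*(o^2 - 7*o + 12) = (o - 3)*(o - 2)*(o - 4)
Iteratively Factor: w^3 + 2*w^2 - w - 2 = (w + 2)*(w^2 - 1) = (w - 1)*(w + 2)*(w + 1)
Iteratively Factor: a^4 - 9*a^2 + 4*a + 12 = (a - 2)*(a^3 + 2*a^2 - 5*a - 6) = (a - 2)^2*(a^2 + 4*a + 3) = (a - 2)^2*(a + 3)*(a + 1)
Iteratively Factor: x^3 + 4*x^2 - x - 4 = (x + 4)*(x^2 - 1) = (x + 1)*(x + 4)*(x - 1)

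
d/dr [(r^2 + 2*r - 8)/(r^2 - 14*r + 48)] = 16*(-r^2 + 7*r - 1)/(r^4 - 28*r^3 + 292*r^2 - 1344*r + 2304)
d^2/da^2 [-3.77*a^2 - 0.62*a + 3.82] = -7.54000000000000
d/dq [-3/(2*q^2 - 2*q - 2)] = 3*(2*q - 1)/(2*(-q^2 + q + 1)^2)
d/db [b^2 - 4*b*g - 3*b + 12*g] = 2*b - 4*g - 3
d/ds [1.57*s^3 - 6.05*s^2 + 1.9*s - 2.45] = 4.71*s^2 - 12.1*s + 1.9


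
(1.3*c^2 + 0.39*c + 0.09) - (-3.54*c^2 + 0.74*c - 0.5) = 4.84*c^2 - 0.35*c + 0.59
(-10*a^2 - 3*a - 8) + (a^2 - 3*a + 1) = -9*a^2 - 6*a - 7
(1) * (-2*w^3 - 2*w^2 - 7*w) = -2*w^3 - 2*w^2 - 7*w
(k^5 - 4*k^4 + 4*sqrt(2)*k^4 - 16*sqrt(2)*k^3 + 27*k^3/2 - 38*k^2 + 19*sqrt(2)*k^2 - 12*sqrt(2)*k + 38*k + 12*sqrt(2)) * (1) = k^5 - 4*k^4 + 4*sqrt(2)*k^4 - 16*sqrt(2)*k^3 + 27*k^3/2 - 38*k^2 + 19*sqrt(2)*k^2 - 12*sqrt(2)*k + 38*k + 12*sqrt(2)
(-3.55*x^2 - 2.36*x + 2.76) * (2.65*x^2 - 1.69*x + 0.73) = -9.4075*x^4 - 0.2545*x^3 + 8.7109*x^2 - 6.3872*x + 2.0148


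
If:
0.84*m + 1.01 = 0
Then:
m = -1.20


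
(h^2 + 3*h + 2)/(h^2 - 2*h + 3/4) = 4*(h^2 + 3*h + 2)/(4*h^2 - 8*h + 3)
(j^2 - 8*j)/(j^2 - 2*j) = (j - 8)/(j - 2)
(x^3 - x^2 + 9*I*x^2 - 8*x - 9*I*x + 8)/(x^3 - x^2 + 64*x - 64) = (x + I)/(x - 8*I)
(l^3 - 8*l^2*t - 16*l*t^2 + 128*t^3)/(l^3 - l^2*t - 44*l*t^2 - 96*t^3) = (l - 4*t)/(l + 3*t)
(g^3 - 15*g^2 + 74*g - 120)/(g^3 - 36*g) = (g^2 - 9*g + 20)/(g*(g + 6))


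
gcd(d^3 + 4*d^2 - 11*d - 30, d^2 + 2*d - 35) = 1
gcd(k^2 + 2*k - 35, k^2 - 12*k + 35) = k - 5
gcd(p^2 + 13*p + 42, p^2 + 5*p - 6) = p + 6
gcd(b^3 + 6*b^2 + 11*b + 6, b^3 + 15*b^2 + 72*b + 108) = b + 3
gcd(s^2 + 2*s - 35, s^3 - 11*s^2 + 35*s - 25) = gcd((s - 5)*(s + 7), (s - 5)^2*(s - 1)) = s - 5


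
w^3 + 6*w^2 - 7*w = w*(w - 1)*(w + 7)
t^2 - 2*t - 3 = (t - 3)*(t + 1)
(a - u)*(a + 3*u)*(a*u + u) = a^3*u + 2*a^2*u^2 + a^2*u - 3*a*u^3 + 2*a*u^2 - 3*u^3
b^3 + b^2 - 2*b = b*(b - 1)*(b + 2)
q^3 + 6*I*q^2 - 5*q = q*(q + I)*(q + 5*I)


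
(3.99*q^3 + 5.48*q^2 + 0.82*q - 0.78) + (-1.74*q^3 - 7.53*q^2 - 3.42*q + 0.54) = 2.25*q^3 - 2.05*q^2 - 2.6*q - 0.24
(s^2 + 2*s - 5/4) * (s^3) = s^5 + 2*s^4 - 5*s^3/4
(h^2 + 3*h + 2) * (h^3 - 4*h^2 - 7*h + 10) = h^5 - h^4 - 17*h^3 - 19*h^2 + 16*h + 20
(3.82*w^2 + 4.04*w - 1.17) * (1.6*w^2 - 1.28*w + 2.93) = 6.112*w^4 + 1.5744*w^3 + 4.1494*w^2 + 13.3348*w - 3.4281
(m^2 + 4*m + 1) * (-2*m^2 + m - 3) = -2*m^4 - 7*m^3 - m^2 - 11*m - 3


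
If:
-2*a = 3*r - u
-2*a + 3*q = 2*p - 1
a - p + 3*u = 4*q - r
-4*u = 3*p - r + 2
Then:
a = 211*u/41 + 102/41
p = -97*u/41 - 50/41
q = 76*u/41 + 21/41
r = -127*u/41 - 68/41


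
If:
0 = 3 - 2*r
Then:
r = 3/2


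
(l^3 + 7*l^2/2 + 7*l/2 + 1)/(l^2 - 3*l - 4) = (l^2 + 5*l/2 + 1)/(l - 4)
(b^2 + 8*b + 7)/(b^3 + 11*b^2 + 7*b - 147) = (b + 1)/(b^2 + 4*b - 21)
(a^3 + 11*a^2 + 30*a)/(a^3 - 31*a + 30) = a*(a + 5)/(a^2 - 6*a + 5)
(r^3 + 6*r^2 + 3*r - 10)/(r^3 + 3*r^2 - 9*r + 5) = (r + 2)/(r - 1)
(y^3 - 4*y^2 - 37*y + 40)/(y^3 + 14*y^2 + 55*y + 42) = (y^3 - 4*y^2 - 37*y + 40)/(y^3 + 14*y^2 + 55*y + 42)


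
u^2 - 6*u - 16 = (u - 8)*(u + 2)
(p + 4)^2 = p^2 + 8*p + 16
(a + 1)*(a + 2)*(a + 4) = a^3 + 7*a^2 + 14*a + 8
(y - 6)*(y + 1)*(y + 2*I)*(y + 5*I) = y^4 - 5*y^3 + 7*I*y^3 - 16*y^2 - 35*I*y^2 + 50*y - 42*I*y + 60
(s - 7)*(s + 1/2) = s^2 - 13*s/2 - 7/2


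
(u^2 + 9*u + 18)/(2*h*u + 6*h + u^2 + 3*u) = (u + 6)/(2*h + u)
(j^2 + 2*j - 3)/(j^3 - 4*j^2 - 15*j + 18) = 1/(j - 6)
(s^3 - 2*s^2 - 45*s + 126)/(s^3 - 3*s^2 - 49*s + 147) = (s - 6)/(s - 7)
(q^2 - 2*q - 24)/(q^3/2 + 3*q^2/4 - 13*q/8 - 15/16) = 16*(q^2 - 2*q - 24)/(8*q^3 + 12*q^2 - 26*q - 15)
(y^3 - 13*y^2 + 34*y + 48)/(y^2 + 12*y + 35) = (y^3 - 13*y^2 + 34*y + 48)/(y^2 + 12*y + 35)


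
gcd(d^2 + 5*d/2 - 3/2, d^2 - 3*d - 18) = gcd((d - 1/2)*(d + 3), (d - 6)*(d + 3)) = d + 3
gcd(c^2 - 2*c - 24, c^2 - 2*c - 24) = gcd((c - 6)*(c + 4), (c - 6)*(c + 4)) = c^2 - 2*c - 24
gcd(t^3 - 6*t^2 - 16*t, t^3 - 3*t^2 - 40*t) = t^2 - 8*t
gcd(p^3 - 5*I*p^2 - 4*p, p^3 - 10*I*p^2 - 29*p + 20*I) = p^2 - 5*I*p - 4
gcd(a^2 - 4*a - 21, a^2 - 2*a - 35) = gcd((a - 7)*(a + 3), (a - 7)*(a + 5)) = a - 7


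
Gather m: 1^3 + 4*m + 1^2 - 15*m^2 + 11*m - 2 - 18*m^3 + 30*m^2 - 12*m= -18*m^3 + 15*m^2 + 3*m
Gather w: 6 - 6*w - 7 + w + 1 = -5*w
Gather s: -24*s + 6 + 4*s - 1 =5 - 20*s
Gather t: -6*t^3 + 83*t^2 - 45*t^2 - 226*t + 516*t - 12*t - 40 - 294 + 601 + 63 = -6*t^3 + 38*t^2 + 278*t + 330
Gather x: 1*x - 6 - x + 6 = 0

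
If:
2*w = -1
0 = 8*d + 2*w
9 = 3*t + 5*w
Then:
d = 1/8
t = 23/6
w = -1/2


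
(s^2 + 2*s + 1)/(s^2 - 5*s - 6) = (s + 1)/(s - 6)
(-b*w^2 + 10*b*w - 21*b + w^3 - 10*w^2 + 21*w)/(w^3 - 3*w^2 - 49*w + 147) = (-b + w)/(w + 7)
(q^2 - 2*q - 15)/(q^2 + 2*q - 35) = (q + 3)/(q + 7)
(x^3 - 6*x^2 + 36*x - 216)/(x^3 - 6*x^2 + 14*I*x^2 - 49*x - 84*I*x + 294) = (x^2 + 36)/(x^2 + 14*I*x - 49)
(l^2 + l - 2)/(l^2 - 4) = (l - 1)/(l - 2)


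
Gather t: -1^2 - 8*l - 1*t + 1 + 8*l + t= 0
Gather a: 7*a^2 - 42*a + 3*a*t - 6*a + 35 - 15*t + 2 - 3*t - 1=7*a^2 + a*(3*t - 48) - 18*t + 36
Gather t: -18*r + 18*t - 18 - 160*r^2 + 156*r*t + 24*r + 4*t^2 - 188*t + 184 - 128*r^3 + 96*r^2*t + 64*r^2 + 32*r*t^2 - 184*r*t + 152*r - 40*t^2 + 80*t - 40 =-128*r^3 - 96*r^2 + 158*r + t^2*(32*r - 36) + t*(96*r^2 - 28*r - 90) + 126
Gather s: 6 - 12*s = 6 - 12*s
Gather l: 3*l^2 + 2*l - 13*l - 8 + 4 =3*l^2 - 11*l - 4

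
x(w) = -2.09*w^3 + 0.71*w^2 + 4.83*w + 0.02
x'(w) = -6.27*w^2 + 1.42*w + 4.83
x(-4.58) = 193.58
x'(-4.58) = -133.20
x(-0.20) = -0.90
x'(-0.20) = 4.30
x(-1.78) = 5.46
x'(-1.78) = -17.56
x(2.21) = -8.40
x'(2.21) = -22.66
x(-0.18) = -0.81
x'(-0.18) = 4.37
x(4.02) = -104.87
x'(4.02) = -90.79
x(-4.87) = 234.73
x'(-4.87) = -150.79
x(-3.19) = 59.68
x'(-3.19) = -63.50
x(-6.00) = 448.04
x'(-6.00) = -229.41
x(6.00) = -396.88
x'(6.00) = -212.37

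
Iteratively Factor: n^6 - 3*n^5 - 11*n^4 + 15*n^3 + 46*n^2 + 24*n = (n)*(n^5 - 3*n^4 - 11*n^3 + 15*n^2 + 46*n + 24) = n*(n + 1)*(n^4 - 4*n^3 - 7*n^2 + 22*n + 24) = n*(n - 4)*(n + 1)*(n^3 - 7*n - 6) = n*(n - 4)*(n + 1)*(n + 2)*(n^2 - 2*n - 3) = n*(n - 4)*(n - 3)*(n + 1)*(n + 2)*(n + 1)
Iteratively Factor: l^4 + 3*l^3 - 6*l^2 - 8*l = (l + 1)*(l^3 + 2*l^2 - 8*l) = (l + 1)*(l + 4)*(l^2 - 2*l) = (l - 2)*(l + 1)*(l + 4)*(l)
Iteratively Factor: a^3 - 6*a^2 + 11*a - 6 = (a - 3)*(a^2 - 3*a + 2) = (a - 3)*(a - 1)*(a - 2)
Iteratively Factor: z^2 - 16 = (z + 4)*(z - 4)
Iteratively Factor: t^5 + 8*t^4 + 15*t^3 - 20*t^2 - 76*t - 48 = (t + 3)*(t^4 + 5*t^3 - 20*t - 16) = (t + 2)*(t + 3)*(t^3 + 3*t^2 - 6*t - 8) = (t - 2)*(t + 2)*(t + 3)*(t^2 + 5*t + 4) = (t - 2)*(t + 1)*(t + 2)*(t + 3)*(t + 4)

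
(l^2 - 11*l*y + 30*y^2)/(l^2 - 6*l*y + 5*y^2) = (-l + 6*y)/(-l + y)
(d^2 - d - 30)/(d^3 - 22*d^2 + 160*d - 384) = (d + 5)/(d^2 - 16*d + 64)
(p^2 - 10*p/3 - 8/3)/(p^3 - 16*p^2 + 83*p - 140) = (p + 2/3)/(p^2 - 12*p + 35)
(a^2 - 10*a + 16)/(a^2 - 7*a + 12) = (a^2 - 10*a + 16)/(a^2 - 7*a + 12)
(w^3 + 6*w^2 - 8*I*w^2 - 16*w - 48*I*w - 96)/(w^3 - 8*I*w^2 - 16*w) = (w + 6)/w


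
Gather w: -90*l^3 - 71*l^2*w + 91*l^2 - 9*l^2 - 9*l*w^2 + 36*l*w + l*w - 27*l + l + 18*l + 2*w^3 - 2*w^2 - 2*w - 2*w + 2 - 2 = -90*l^3 + 82*l^2 - 8*l + 2*w^3 + w^2*(-9*l - 2) + w*(-71*l^2 + 37*l - 4)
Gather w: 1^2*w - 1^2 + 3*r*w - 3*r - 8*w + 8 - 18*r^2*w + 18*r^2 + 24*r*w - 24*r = 18*r^2 - 27*r + w*(-18*r^2 + 27*r - 7) + 7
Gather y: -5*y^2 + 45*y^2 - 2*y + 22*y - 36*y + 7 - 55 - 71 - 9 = 40*y^2 - 16*y - 128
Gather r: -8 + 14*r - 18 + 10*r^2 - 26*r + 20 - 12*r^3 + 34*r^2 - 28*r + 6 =-12*r^3 + 44*r^2 - 40*r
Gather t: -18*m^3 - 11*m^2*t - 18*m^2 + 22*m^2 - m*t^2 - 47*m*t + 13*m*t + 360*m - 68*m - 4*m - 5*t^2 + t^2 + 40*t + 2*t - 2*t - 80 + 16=-18*m^3 + 4*m^2 + 288*m + t^2*(-m - 4) + t*(-11*m^2 - 34*m + 40) - 64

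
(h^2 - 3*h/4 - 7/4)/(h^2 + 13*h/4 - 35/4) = (h + 1)/(h + 5)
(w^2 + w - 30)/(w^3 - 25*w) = (w + 6)/(w*(w + 5))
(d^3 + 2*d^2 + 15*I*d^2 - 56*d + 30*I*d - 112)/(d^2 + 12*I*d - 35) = (d^2 + d*(2 + 8*I) + 16*I)/(d + 5*I)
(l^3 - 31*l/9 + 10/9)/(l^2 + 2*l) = l - 2 + 5/(9*l)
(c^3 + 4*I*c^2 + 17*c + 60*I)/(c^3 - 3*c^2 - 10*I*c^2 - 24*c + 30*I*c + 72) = (c^2 + 8*I*c - 15)/(c^2 + c*(-3 - 6*I) + 18*I)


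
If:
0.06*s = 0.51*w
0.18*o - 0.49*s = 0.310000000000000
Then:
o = 23.1388888888889*w + 1.72222222222222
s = 8.5*w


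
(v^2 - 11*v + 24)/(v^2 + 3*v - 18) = (v - 8)/(v + 6)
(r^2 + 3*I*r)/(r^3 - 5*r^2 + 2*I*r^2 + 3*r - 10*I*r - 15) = r/(r^2 - r*(5 + I) + 5*I)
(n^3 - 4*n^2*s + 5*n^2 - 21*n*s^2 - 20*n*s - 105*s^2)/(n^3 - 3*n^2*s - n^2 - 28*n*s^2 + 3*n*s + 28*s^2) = (n^2 + 3*n*s + 5*n + 15*s)/(n^2 + 4*n*s - n - 4*s)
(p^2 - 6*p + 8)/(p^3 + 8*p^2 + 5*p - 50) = (p - 4)/(p^2 + 10*p + 25)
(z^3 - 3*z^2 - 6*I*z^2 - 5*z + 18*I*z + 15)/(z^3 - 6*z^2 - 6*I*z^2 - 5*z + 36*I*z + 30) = (z - 3)/(z - 6)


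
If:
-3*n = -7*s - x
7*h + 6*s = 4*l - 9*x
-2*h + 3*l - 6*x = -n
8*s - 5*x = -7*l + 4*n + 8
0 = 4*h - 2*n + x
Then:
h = -704/3367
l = 7480/3367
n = 632/3367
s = -24/259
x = 4080/3367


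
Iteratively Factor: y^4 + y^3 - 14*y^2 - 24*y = (y + 3)*(y^3 - 2*y^2 - 8*y) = y*(y + 3)*(y^2 - 2*y - 8) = y*(y + 2)*(y + 3)*(y - 4)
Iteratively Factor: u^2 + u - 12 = (u + 4)*(u - 3)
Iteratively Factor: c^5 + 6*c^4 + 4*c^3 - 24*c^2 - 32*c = (c + 2)*(c^4 + 4*c^3 - 4*c^2 - 16*c) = (c + 2)^2*(c^3 + 2*c^2 - 8*c) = (c - 2)*(c + 2)^2*(c^2 + 4*c) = c*(c - 2)*(c + 2)^2*(c + 4)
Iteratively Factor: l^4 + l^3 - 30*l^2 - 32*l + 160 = (l + 4)*(l^3 - 3*l^2 - 18*l + 40) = (l - 5)*(l + 4)*(l^2 + 2*l - 8) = (l - 5)*(l - 2)*(l + 4)*(l + 4)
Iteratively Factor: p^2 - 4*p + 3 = (p - 1)*(p - 3)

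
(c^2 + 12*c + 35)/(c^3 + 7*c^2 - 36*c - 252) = (c + 5)/(c^2 - 36)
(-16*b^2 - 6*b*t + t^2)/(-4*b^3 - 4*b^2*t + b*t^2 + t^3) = (-8*b + t)/(-2*b^2 - b*t + t^2)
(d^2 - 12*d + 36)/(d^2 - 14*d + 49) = (d^2 - 12*d + 36)/(d^2 - 14*d + 49)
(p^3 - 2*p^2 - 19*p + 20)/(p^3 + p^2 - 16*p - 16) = (p^2 - 6*p + 5)/(p^2 - 3*p - 4)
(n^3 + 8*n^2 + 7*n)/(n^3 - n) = (n + 7)/(n - 1)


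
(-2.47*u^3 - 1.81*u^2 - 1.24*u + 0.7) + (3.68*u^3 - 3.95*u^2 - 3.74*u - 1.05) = 1.21*u^3 - 5.76*u^2 - 4.98*u - 0.35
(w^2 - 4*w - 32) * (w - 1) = w^3 - 5*w^2 - 28*w + 32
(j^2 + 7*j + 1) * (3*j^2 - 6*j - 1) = 3*j^4 + 15*j^3 - 40*j^2 - 13*j - 1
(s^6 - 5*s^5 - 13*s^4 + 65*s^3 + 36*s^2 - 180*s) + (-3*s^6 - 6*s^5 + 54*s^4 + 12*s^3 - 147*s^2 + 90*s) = -2*s^6 - 11*s^5 + 41*s^4 + 77*s^3 - 111*s^2 - 90*s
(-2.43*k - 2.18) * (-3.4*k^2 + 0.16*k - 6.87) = 8.262*k^3 + 7.0232*k^2 + 16.3453*k + 14.9766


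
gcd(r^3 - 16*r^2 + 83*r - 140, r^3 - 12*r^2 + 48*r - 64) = r - 4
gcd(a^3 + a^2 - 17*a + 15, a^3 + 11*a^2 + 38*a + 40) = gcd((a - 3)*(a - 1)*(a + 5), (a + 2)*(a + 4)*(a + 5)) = a + 5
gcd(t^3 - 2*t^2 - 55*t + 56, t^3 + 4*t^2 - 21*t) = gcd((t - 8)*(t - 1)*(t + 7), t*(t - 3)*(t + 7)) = t + 7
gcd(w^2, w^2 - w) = w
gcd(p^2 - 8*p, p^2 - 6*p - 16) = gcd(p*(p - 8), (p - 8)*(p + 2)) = p - 8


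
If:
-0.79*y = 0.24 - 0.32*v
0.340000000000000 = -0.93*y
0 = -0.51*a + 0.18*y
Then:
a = -0.13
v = -0.15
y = -0.37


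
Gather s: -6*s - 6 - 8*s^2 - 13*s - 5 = -8*s^2 - 19*s - 11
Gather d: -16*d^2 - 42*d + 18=-16*d^2 - 42*d + 18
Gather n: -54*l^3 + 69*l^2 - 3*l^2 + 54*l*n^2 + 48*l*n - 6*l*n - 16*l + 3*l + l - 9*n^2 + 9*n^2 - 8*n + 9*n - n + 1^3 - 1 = -54*l^3 + 66*l^2 + 54*l*n^2 + 42*l*n - 12*l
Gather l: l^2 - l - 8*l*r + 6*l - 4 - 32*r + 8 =l^2 + l*(5 - 8*r) - 32*r + 4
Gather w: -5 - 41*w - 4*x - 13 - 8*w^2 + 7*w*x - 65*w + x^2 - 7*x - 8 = -8*w^2 + w*(7*x - 106) + x^2 - 11*x - 26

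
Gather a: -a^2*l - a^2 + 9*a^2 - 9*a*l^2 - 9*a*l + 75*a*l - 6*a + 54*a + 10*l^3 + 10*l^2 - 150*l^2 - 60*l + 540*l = a^2*(8 - l) + a*(-9*l^2 + 66*l + 48) + 10*l^3 - 140*l^2 + 480*l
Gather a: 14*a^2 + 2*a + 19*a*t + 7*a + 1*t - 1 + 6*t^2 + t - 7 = 14*a^2 + a*(19*t + 9) + 6*t^2 + 2*t - 8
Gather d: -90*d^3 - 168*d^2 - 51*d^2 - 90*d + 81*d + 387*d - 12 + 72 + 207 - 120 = -90*d^3 - 219*d^2 + 378*d + 147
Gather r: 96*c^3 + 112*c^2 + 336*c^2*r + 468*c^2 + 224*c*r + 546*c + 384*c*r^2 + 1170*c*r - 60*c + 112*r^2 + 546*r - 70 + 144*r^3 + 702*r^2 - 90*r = 96*c^3 + 580*c^2 + 486*c + 144*r^3 + r^2*(384*c + 814) + r*(336*c^2 + 1394*c + 456) - 70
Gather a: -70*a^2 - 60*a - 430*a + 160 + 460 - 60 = -70*a^2 - 490*a + 560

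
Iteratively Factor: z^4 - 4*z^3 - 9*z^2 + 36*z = (z)*(z^3 - 4*z^2 - 9*z + 36) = z*(z - 4)*(z^2 - 9) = z*(z - 4)*(z - 3)*(z + 3)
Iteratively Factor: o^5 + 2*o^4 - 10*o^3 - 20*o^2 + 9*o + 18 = (o - 1)*(o^4 + 3*o^3 - 7*o^2 - 27*o - 18) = (o - 1)*(o + 2)*(o^3 + o^2 - 9*o - 9) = (o - 1)*(o + 2)*(o + 3)*(o^2 - 2*o - 3) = (o - 1)*(o + 1)*(o + 2)*(o + 3)*(o - 3)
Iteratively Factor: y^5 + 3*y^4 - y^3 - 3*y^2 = (y - 1)*(y^4 + 4*y^3 + 3*y^2) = (y - 1)*(y + 3)*(y^3 + y^2) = y*(y - 1)*(y + 3)*(y^2 + y) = y*(y - 1)*(y + 1)*(y + 3)*(y)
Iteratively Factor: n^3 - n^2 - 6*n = (n + 2)*(n^2 - 3*n) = (n - 3)*(n + 2)*(n)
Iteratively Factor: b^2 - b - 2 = (b + 1)*(b - 2)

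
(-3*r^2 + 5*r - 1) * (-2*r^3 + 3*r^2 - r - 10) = 6*r^5 - 19*r^4 + 20*r^3 + 22*r^2 - 49*r + 10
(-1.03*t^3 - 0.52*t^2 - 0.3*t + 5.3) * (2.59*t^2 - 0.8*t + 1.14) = -2.6677*t^5 - 0.5228*t^4 - 1.5352*t^3 + 13.3742*t^2 - 4.582*t + 6.042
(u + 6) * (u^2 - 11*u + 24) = u^3 - 5*u^2 - 42*u + 144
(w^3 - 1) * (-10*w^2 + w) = -10*w^5 + w^4 + 10*w^2 - w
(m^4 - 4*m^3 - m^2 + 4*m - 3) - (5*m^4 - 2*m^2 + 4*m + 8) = -4*m^4 - 4*m^3 + m^2 - 11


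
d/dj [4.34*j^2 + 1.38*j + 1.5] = 8.68*j + 1.38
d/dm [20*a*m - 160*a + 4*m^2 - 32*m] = 20*a + 8*m - 32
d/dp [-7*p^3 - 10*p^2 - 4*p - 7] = -21*p^2 - 20*p - 4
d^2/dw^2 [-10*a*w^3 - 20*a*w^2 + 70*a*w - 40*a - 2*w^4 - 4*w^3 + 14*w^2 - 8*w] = -60*a*w - 40*a - 24*w^2 - 24*w + 28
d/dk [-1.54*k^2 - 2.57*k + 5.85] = -3.08*k - 2.57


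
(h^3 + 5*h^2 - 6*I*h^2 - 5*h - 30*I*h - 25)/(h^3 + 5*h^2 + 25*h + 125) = (h - I)/(h + 5*I)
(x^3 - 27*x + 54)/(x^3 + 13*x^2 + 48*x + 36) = (x^2 - 6*x + 9)/(x^2 + 7*x + 6)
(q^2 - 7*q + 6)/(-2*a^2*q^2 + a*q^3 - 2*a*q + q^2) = (-q^2 + 7*q - 6)/(q*(2*a^2*q - a*q^2 + 2*a - q))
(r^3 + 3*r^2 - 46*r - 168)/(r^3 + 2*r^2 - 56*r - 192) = (r - 7)/(r - 8)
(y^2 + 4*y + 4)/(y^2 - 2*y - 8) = (y + 2)/(y - 4)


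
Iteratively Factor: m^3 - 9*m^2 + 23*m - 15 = (m - 1)*(m^2 - 8*m + 15) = (m - 5)*(m - 1)*(m - 3)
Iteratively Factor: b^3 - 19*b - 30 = (b - 5)*(b^2 + 5*b + 6) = (b - 5)*(b + 3)*(b + 2)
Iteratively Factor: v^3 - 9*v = (v)*(v^2 - 9) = v*(v - 3)*(v + 3)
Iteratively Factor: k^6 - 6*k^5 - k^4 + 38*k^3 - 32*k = (k + 1)*(k^5 - 7*k^4 + 6*k^3 + 32*k^2 - 32*k) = (k + 1)*(k + 2)*(k^4 - 9*k^3 + 24*k^2 - 16*k) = (k - 1)*(k + 1)*(k + 2)*(k^3 - 8*k^2 + 16*k) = k*(k - 1)*(k + 1)*(k + 2)*(k^2 - 8*k + 16) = k*(k - 4)*(k - 1)*(k + 1)*(k + 2)*(k - 4)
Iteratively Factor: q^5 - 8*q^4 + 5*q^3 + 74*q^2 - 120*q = (q + 3)*(q^4 - 11*q^3 + 38*q^2 - 40*q) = (q - 2)*(q + 3)*(q^3 - 9*q^2 + 20*q) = (q - 4)*(q - 2)*(q + 3)*(q^2 - 5*q) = q*(q - 4)*(q - 2)*(q + 3)*(q - 5)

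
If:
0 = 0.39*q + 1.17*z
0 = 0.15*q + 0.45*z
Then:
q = -3.0*z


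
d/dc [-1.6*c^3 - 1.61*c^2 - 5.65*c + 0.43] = -4.8*c^2 - 3.22*c - 5.65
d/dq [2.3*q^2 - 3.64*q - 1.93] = 4.6*q - 3.64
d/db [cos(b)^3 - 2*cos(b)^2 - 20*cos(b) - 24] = (-3*cos(b)^2 + 4*cos(b) + 20)*sin(b)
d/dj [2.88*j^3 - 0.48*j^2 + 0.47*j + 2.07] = 8.64*j^2 - 0.96*j + 0.47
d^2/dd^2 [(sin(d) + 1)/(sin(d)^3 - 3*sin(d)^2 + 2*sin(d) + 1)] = (-4*sin(d)^7 + 38*sin(d)^5 - 39*sin(d)^4 - 25*sin(d)^3 + 40*sin(d)^2 - 23*sin(d) + 10)/(sin(d)^3 - 3*sin(d)^2 + 2*sin(d) + 1)^3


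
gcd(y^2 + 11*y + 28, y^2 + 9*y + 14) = y + 7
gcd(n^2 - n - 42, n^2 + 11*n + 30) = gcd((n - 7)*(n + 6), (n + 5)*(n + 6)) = n + 6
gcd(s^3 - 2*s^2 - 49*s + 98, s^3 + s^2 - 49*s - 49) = s^2 - 49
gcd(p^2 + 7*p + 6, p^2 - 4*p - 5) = p + 1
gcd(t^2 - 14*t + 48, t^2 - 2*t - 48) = t - 8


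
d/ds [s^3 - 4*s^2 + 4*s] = 3*s^2 - 8*s + 4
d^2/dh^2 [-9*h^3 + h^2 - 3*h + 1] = 2 - 54*h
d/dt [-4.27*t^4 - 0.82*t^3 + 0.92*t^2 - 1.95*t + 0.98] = -17.08*t^3 - 2.46*t^2 + 1.84*t - 1.95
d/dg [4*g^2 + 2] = 8*g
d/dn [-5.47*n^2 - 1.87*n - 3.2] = -10.94*n - 1.87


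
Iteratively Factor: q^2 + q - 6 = (q + 3)*(q - 2)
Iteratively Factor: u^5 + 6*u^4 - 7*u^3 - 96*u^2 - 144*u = (u - 4)*(u^4 + 10*u^3 + 33*u^2 + 36*u) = (u - 4)*(u + 4)*(u^3 + 6*u^2 + 9*u) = (u - 4)*(u + 3)*(u + 4)*(u^2 + 3*u) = u*(u - 4)*(u + 3)*(u + 4)*(u + 3)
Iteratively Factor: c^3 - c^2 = (c)*(c^2 - c) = c^2*(c - 1)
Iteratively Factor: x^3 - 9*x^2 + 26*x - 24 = (x - 2)*(x^2 - 7*x + 12) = (x - 4)*(x - 2)*(x - 3)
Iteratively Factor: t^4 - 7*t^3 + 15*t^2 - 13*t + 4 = (t - 4)*(t^3 - 3*t^2 + 3*t - 1) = (t - 4)*(t - 1)*(t^2 - 2*t + 1) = (t - 4)*(t - 1)^2*(t - 1)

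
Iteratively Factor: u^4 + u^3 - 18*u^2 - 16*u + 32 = (u - 4)*(u^3 + 5*u^2 + 2*u - 8) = (u - 4)*(u - 1)*(u^2 + 6*u + 8) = (u - 4)*(u - 1)*(u + 4)*(u + 2)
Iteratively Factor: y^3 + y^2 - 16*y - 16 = (y - 4)*(y^2 + 5*y + 4) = (y - 4)*(y + 4)*(y + 1)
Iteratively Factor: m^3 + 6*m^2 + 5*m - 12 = (m - 1)*(m^2 + 7*m + 12) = (m - 1)*(m + 3)*(m + 4)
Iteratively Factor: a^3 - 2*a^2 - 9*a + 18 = (a - 3)*(a^2 + a - 6) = (a - 3)*(a + 3)*(a - 2)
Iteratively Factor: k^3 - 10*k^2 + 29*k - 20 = (k - 1)*(k^2 - 9*k + 20) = (k - 4)*(k - 1)*(k - 5)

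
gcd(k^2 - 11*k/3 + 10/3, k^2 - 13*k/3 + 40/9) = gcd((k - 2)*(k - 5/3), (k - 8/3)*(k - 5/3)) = k - 5/3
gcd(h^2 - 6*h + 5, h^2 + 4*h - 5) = h - 1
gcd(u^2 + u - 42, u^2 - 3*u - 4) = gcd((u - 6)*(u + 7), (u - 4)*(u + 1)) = 1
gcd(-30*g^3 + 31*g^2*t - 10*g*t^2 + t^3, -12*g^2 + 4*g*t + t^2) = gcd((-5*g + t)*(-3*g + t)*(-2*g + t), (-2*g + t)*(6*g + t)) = -2*g + t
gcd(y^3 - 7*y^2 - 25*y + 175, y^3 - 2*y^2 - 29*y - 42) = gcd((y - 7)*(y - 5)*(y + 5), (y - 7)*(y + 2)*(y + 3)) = y - 7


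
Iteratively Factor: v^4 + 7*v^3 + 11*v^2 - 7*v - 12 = (v + 4)*(v^3 + 3*v^2 - v - 3) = (v + 1)*(v + 4)*(v^2 + 2*v - 3) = (v - 1)*(v + 1)*(v + 4)*(v + 3)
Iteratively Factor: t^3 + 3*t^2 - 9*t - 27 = (t - 3)*(t^2 + 6*t + 9) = (t - 3)*(t + 3)*(t + 3)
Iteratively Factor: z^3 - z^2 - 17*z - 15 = (z - 5)*(z^2 + 4*z + 3) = (z - 5)*(z + 3)*(z + 1)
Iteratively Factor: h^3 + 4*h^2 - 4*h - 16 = (h - 2)*(h^2 + 6*h + 8) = (h - 2)*(h + 2)*(h + 4)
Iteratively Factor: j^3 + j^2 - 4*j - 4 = (j + 2)*(j^2 - j - 2) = (j + 1)*(j + 2)*(j - 2)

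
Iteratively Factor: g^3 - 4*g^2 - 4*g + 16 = (g + 2)*(g^2 - 6*g + 8) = (g - 4)*(g + 2)*(g - 2)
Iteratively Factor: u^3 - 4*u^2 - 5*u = (u)*(u^2 - 4*u - 5) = u*(u - 5)*(u + 1)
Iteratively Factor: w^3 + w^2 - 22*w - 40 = (w - 5)*(w^2 + 6*w + 8) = (w - 5)*(w + 2)*(w + 4)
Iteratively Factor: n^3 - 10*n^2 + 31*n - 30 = (n - 5)*(n^2 - 5*n + 6) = (n - 5)*(n - 2)*(n - 3)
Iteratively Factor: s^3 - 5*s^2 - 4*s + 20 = (s - 2)*(s^2 - 3*s - 10) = (s - 2)*(s + 2)*(s - 5)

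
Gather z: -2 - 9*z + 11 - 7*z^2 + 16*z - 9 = -7*z^2 + 7*z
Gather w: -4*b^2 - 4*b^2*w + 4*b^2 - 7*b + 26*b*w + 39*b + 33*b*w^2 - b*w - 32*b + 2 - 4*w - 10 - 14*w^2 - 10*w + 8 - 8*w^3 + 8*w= -8*w^3 + w^2*(33*b - 14) + w*(-4*b^2 + 25*b - 6)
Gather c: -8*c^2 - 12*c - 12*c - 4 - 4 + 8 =-8*c^2 - 24*c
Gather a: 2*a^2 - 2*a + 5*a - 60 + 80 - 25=2*a^2 + 3*a - 5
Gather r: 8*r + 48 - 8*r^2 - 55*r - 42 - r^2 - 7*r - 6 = -9*r^2 - 54*r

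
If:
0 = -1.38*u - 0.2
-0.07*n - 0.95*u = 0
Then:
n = 1.97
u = -0.14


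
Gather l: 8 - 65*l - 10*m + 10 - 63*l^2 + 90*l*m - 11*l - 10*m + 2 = -63*l^2 + l*(90*m - 76) - 20*m + 20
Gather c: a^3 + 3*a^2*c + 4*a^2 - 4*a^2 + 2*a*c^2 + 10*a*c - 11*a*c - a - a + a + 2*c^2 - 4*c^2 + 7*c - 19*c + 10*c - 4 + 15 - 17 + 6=a^3 - a + c^2*(2*a - 2) + c*(3*a^2 - a - 2)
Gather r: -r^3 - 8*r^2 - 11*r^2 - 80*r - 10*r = -r^3 - 19*r^2 - 90*r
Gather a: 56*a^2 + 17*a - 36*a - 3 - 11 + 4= 56*a^2 - 19*a - 10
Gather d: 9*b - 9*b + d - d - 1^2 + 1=0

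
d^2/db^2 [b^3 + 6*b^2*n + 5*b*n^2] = 6*b + 12*n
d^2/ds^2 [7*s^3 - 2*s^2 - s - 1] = 42*s - 4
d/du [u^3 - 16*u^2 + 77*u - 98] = 3*u^2 - 32*u + 77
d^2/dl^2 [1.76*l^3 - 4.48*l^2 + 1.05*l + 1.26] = 10.56*l - 8.96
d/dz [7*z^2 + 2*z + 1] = 14*z + 2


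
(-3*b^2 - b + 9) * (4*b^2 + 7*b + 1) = -12*b^4 - 25*b^3 + 26*b^2 + 62*b + 9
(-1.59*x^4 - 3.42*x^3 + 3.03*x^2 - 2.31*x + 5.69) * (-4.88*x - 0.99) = 7.7592*x^5 + 18.2637*x^4 - 11.4006*x^3 + 8.2731*x^2 - 25.4803*x - 5.6331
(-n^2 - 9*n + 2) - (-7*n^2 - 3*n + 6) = 6*n^2 - 6*n - 4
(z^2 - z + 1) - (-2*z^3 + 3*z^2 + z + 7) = 2*z^3 - 2*z^2 - 2*z - 6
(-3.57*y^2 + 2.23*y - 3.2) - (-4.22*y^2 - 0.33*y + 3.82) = 0.65*y^2 + 2.56*y - 7.02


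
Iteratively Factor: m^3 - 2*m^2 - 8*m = (m - 4)*(m^2 + 2*m) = (m - 4)*(m + 2)*(m)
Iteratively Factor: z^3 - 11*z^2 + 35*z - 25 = (z - 1)*(z^2 - 10*z + 25) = (z - 5)*(z - 1)*(z - 5)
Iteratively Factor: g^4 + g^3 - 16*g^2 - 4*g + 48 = (g - 2)*(g^3 + 3*g^2 - 10*g - 24) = (g - 3)*(g - 2)*(g^2 + 6*g + 8) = (g - 3)*(g - 2)*(g + 4)*(g + 2)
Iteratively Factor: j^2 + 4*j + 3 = (j + 3)*(j + 1)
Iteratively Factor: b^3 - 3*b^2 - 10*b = (b - 5)*(b^2 + 2*b) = (b - 5)*(b + 2)*(b)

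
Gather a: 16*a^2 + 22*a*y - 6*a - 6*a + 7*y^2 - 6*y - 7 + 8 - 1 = 16*a^2 + a*(22*y - 12) + 7*y^2 - 6*y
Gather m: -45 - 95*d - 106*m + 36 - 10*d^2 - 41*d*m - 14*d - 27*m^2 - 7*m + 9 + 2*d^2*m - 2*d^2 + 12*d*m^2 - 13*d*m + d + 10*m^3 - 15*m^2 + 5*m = -12*d^2 - 108*d + 10*m^3 + m^2*(12*d - 42) + m*(2*d^2 - 54*d - 108)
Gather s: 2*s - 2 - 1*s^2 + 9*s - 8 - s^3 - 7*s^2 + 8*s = -s^3 - 8*s^2 + 19*s - 10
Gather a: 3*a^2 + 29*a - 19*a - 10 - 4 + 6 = 3*a^2 + 10*a - 8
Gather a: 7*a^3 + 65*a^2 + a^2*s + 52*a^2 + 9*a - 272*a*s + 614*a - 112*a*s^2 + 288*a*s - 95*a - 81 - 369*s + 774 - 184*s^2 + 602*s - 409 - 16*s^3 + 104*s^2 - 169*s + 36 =7*a^3 + a^2*(s + 117) + a*(-112*s^2 + 16*s + 528) - 16*s^3 - 80*s^2 + 64*s + 320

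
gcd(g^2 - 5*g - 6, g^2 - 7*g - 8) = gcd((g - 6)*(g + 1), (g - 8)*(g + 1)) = g + 1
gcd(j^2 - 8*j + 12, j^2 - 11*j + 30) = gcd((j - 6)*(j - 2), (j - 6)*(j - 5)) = j - 6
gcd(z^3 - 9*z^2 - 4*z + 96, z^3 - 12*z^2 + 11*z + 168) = z^2 - 5*z - 24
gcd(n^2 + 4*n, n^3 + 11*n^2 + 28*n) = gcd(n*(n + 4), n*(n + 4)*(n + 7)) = n^2 + 4*n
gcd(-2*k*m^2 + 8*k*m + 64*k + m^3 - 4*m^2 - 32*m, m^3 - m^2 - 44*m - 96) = m^2 - 4*m - 32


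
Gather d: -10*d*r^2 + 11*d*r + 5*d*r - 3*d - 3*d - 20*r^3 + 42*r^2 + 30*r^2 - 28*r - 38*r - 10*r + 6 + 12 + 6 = d*(-10*r^2 + 16*r - 6) - 20*r^3 + 72*r^2 - 76*r + 24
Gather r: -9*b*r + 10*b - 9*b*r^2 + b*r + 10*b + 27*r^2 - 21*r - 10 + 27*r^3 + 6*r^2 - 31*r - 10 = 20*b + 27*r^3 + r^2*(33 - 9*b) + r*(-8*b - 52) - 20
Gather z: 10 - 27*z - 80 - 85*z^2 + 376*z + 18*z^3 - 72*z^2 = 18*z^3 - 157*z^2 + 349*z - 70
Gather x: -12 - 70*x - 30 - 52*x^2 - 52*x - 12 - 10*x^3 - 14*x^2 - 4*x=-10*x^3 - 66*x^2 - 126*x - 54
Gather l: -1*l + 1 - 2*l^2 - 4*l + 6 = -2*l^2 - 5*l + 7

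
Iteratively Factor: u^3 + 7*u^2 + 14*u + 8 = (u + 1)*(u^2 + 6*u + 8) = (u + 1)*(u + 4)*(u + 2)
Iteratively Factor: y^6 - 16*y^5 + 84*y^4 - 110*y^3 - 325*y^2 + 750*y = (y - 5)*(y^5 - 11*y^4 + 29*y^3 + 35*y^2 - 150*y) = y*(y - 5)*(y^4 - 11*y^3 + 29*y^2 + 35*y - 150) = y*(y - 5)^2*(y^3 - 6*y^2 - y + 30) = y*(y - 5)^3*(y^2 - y - 6) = y*(y - 5)^3*(y + 2)*(y - 3)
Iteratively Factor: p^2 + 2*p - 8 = (p + 4)*(p - 2)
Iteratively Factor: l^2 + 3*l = (l + 3)*(l)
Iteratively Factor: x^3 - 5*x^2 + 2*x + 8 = (x + 1)*(x^2 - 6*x + 8) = (x - 4)*(x + 1)*(x - 2)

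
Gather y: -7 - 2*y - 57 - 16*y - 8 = -18*y - 72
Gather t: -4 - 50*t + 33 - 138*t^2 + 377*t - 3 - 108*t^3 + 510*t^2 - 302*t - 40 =-108*t^3 + 372*t^2 + 25*t - 14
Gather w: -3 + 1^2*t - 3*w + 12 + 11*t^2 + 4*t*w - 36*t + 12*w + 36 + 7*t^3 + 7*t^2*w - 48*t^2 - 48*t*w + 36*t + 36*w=7*t^3 - 37*t^2 + t + w*(7*t^2 - 44*t + 45) + 45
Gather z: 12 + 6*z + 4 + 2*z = 8*z + 16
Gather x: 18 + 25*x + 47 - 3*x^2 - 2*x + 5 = -3*x^2 + 23*x + 70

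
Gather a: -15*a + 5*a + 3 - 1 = 2 - 10*a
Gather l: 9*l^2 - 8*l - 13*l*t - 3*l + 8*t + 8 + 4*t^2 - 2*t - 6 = 9*l^2 + l*(-13*t - 11) + 4*t^2 + 6*t + 2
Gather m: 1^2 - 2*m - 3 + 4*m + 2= 2*m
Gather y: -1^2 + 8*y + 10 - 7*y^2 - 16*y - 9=-7*y^2 - 8*y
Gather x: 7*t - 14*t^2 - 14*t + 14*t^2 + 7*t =0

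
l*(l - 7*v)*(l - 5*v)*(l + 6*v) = l^4 - 6*l^3*v - 37*l^2*v^2 + 210*l*v^3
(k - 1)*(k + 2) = k^2 + k - 2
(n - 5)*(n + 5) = n^2 - 25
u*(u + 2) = u^2 + 2*u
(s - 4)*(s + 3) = s^2 - s - 12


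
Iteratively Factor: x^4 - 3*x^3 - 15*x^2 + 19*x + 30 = (x + 3)*(x^3 - 6*x^2 + 3*x + 10) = (x + 1)*(x + 3)*(x^2 - 7*x + 10) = (x - 5)*(x + 1)*(x + 3)*(x - 2)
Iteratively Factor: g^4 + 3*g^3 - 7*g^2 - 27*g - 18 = (g + 1)*(g^3 + 2*g^2 - 9*g - 18) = (g + 1)*(g + 3)*(g^2 - g - 6) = (g - 3)*(g + 1)*(g + 3)*(g + 2)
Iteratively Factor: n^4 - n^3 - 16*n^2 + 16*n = (n - 1)*(n^3 - 16*n) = (n - 4)*(n - 1)*(n^2 + 4*n) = (n - 4)*(n - 1)*(n + 4)*(n)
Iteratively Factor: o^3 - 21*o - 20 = (o + 1)*(o^2 - o - 20) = (o + 1)*(o + 4)*(o - 5)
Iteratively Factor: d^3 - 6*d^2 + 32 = (d - 4)*(d^2 - 2*d - 8) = (d - 4)*(d + 2)*(d - 4)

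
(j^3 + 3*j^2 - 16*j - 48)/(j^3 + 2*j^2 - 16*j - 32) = (j + 3)/(j + 2)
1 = 1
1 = 1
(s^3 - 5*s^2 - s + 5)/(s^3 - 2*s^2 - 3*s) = (s^2 - 6*s + 5)/(s*(s - 3))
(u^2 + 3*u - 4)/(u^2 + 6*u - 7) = (u + 4)/(u + 7)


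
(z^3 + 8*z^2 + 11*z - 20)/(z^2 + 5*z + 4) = (z^2 + 4*z - 5)/(z + 1)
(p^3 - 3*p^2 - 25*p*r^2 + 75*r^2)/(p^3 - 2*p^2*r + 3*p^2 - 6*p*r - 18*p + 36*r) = (p^2 - 25*r^2)/(p^2 - 2*p*r + 6*p - 12*r)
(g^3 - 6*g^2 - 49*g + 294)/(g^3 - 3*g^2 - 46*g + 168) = (g - 7)/(g - 4)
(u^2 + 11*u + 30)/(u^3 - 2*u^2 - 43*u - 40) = (u + 6)/(u^2 - 7*u - 8)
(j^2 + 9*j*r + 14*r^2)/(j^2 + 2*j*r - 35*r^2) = (-j - 2*r)/(-j + 5*r)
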